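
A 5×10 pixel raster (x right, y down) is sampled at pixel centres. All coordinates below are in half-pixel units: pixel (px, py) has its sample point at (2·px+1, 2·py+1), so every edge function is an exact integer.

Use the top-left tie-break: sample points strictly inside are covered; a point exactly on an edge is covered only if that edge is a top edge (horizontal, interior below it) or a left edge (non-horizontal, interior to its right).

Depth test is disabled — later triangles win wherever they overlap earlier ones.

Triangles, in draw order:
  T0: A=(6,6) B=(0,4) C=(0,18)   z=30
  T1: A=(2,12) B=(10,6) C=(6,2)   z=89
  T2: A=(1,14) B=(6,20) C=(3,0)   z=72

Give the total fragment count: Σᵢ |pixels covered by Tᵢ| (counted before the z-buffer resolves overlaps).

T0:
  2·area = 84  (B↔C swapped to make it positive)
  edge (6, 6)→(0, 18): d=(-6,12) right/bottom  bias=-1
  edge (0, 18)→(0, 4): d=(0,-14) top-left  bias=+0
  edge (0, 4)→(6, 6): d=(6,2) right/bottom  bias=-1
    (0,2)@(1, 5): e=[66,14,4] → #
    (1,2)@(3, 5): e=[42,42,0] → ·  [on edge]
    (0,3)@(1, 7): e=[54,14,16] → #
    (1,3)@(3, 7): e=[30,42,12] → #
    (2,3)@(5, 7): e=[6,70,8] → #
    (3,3)@(7, 7): e=[-18,98,4] → ·
    (4,3)@(9, 7): e=[-42,126,0] → ·  [on edge]
    (0,4)@(1, 9): e=[42,14,28] → #
    (2,4)@(5, 9): e=[-6,70,20] → ·
    (0,5)@(1, 11): e=[30,14,40] → #
    (2,5)@(5, 11): e=[-18,70,32] → ·
    (0,6)@(1, 13): e=[18,14,52] → #
  covered (10 px):
    · · · · ·
    · · · · ·
    # · · · ·
    # # # · ·
    # # · · ·
    # # · · ·
    # · · · ·
    # · · · ·
    · · · · ·
    · · · · ·
T1:
  2·area = 56  (B↔C swapped to make it positive)
  edge (2, 12)→(6, 2): d=(4,-10) top-left  bias=+0
  edge (6, 2)→(10, 6): d=(4,4) right/bottom  bias=-1
  edge (10, 6)→(2, 12): d=(-8,6) right/bottom  bias=-1
    (2,0)@(5, 1): e=[-14,0,70] → ·  [on edge]
    (3,1)@(7, 3): e=[14,0,42] → ·  [on edge]
    (2,2)@(5, 5): e=[2,16,38] → #
    (3,2)@(7, 5): e=[22,8,26] → #
    (4,2)@(9, 5): e=[42,0,14] → ·  [on edge]
    (2,3)@(5, 7): e=[10,24,22] → #
    (4,3)@(9, 7): e=[50,8,-2] → ·
    (2,4)@(5, 9): e=[18,32,6] → #
    (3,4)@(7, 9): e=[38,24,-6] → ·
    (1,5)@(3, 11): e=[6,48,2] → #
    (2,5)@(5, 11): e=[26,40,-10] → ·
    (1,6)@(3, 13): e=[14,56,-14] → ·
  covered (6 px):
    · · · · ·
    · · · · ·
    · · # # ·
    · · # # ·
    · · # · ·
    · # · · ·
    · · · · ·
    · · · · ·
    · · · · ·
    · · · · ·
T2:
  2·area = 82  (B↔C swapped to make it positive)
  edge (1, 14)→(3, 0): d=(2,-14) top-left  bias=+0
  edge (3, 0)→(6, 20): d=(3,20) right/bottom  bias=-1
  edge (6, 20)→(1, 14): d=(-5,-6) top-left  bias=+0
    (1,0)@(3, 1): e=[2,3,77] → #
    (2,0)@(5, 1): e=[30,-37,89] → ·
    (1,1)@(3, 3): e=[6,9,67] → #
    (2,1)@(5, 3): e=[34,-31,79] → ·
    (1,2)@(3, 5): e=[10,15,57] → #
    (2,2)@(5, 5): e=[38,-25,69] → ·
    (1,3)@(3, 7): e=[14,21,47] → #
    (2,3)@(5, 7): e=[42,-19,59] → ·
    (1,4)@(3, 9): e=[18,27,37] → #
    (2,4)@(5, 9): e=[46,-13,49] → ·
    (1,5)@(3, 11): e=[22,33,27] → #
    (2,5)@(5, 11): e=[50,-7,39] → ·
  covered (10 px):
    · # · · ·
    · # · · ·
    · # · · ·
    · # · · ·
    · # · · ·
    · # · · ·
    · # · · ·
    · # # · ·
    · · # · ·
    · · · · ·

Answer: 26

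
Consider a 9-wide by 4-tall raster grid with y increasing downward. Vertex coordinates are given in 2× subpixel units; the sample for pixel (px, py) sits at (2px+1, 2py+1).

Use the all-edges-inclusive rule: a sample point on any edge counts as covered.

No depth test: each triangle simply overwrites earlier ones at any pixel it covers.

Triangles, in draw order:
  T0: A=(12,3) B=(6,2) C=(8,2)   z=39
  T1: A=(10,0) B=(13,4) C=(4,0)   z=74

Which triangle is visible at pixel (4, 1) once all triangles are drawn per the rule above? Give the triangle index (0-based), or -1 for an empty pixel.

T0:
  2·area = 2
  edge (12, 3)→(6, 2): d=(-6,-1) inclusive
  edge (6, 2)→(8, 2): d=(2,0) inclusive
  edge (8, 2)→(12, 3): d=(4,1) inclusive
  covered (0 px):
    . . . . . . . . .
    . . . . . . . . .
    . . . . . . . . .
    . . . . . . . . .
T1:
  2·area = 24
  edge (10, 0)→(13, 4): d=(3,4) inclusive
  edge (13, 4)→(4, 0): d=(-9,-4) inclusive
  edge (4, 0)→(10, 0): d=(6,0) inclusive
    (3,0)@(7, 1): e=[15,3,6] → X
    (4,0)@(9, 1): e=[7,11,6] → X
    (5,0)@(11, 1): e=[-1,19,6] → .
    (3,1)@(7, 3): e=[21,-15,18] → .
    (4,1)@(9, 3): e=[13,-7,18] → .
    (5,1)@(11, 3): e=[5,1,18] → X
    (6,1)@(13, 3): e=[-3,9,18] → .
    (5,2)@(11, 5): e=[11,-17,30] → .
  covered (3 px):
    . . . X X . . . .
    . . . . . X . . .
    . . . . . . . . .
    . . . . . . . . .

Z-buffer (winner per pixel, '.' = empty):
  . . . 1 1 . . . .
  . . . . . 1 . . .
  . . . . . . . . .
  . . . . . . . . .

Answer: -1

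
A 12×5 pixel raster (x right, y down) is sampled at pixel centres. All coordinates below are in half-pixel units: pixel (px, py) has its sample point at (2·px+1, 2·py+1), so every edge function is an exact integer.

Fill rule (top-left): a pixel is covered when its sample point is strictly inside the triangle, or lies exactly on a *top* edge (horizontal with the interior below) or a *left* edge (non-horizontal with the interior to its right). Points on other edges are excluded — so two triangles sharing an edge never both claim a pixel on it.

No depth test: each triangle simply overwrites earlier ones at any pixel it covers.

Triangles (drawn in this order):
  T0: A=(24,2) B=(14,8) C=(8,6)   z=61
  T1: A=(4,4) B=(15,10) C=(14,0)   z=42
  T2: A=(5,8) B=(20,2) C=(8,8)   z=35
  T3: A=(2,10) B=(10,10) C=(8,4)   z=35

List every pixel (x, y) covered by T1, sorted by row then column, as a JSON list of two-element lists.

T0:
  2·area = 56
  edge (24, 2)→(14, 8): d=(-10,6) right/bottom  bias=-1
  edge (14, 8)→(8, 6): d=(-6,-2) top-left  bias=+0
  edge (8, 6)→(24, 2): d=(16,-4) top-left  bias=+0
    (10,1)@(21, 3): e=[8,44,4] → █
    (11,1)@(23, 3): e=[-4,48,12] → ·
    (2,2)@(5, 5): e=[84,0,-28] → ·  [on edge]
    (6,2)@(13, 5): e=[36,16,4] → █
    (7,2)@(15, 5): e=[24,20,12] → █
    (8,2)@(17, 5): e=[12,24,20] → █
    (9,2)@(19, 5): e=[0,28,28] → ·  [on edge]
    (10,2)@(21, 5): e=[-12,32,36] → ·
    (5,3)@(11, 7): e=[28,0,28] → █  [on edge]
    (8,3)@(17, 7): e=[-8,12,52] → ·
    (5,4)@(11, 9): e=[8,-12,60] → ·
    (6,4)@(13, 9): e=[-4,-8,68] → ·
    (8,4)@(17, 9): e=[-28,0,84] → ·  [on edge]
  covered (7 px):
    · · · · · · · · · · · ·
    · · · · · · · · · · █ ·
    · · · · · · █ █ █ · · ·
    · · · · · █ █ █ · · · ·
    · · · · · · · · · · · ·
T1:
  2·area = 104  (B↔C swapped to make it positive)
  edge (4, 4)→(14, 0): d=(10,-4) top-left  bias=+0
  edge (14, 0)→(15, 10): d=(1,10) right/bottom  bias=-1
  edge (15, 10)→(4, 4): d=(-11,-6) top-left  bias=+0
    (6,0)@(13, 1): e=[6,11,87] → █
    (7,0)@(15, 1): e=[14,-9,99] → ·
    (3,1)@(7, 3): e=[2,73,29] → █
    (4,1)@(9, 3): e=[10,53,41] → █
    (5,1)@(11, 3): e=[18,33,53] → █
    (7,1)@(15, 3): e=[34,-7,77] → ·
    (3,2)@(7, 5): e=[22,75,7] → █
    (7,2)@(15, 5): e=[54,-5,55] → ·
    (3,3)@(7, 7): e=[42,77,-15] → ·
    (4,3)@(9, 7): e=[50,57,-3] → ·
    (5,3)@(11, 7): e=[58,37,9] → █
    (7,3)@(15, 7): e=[74,-3,33] → ·
  covered (11 px):
    · · · · · · █ · · · · ·
    · · · █ █ █ █ · · · · ·
    · · · █ █ █ █ · · · · ·
    · · · · · █ █ · · · · ·
    · · · · · · · · · · · ·
T2:
  2·area = 18
  edge (5, 8)→(20, 2): d=(15,-6) top-left  bias=+0
  edge (20, 2)→(8, 8): d=(-12,6) right/bottom  bias=-1
  edge (8, 8)→(5, 8): d=(-3,0) right/bottom  bias=-1
    (6,2)@(13, 5): e=[3,6,9] → █
    (7,2)@(15, 5): e=[15,-6,9] → ·
    (4,3)@(9, 7): e=[9,6,3] → █
    (5,3)@(11, 7): e=[21,-6,3] → ·
    (6,3)@(13, 7): e=[33,-18,3] → ·
    (4,4)@(9, 9): e=[39,-18,-3] → ·
  covered (2 px):
    · · · · · · · · · · · ·
    · · · · · · · · · · · ·
    · · · · · · █ · · · · ·
    · · · · █ · · · · · · ·
    · · · · · · · · · · · ·
T3:
  2·area = 48  (B↔C swapped to make it positive)
  edge (2, 10)→(8, 4): d=(6,-6) top-left  bias=+0
  edge (8, 4)→(10, 10): d=(2,6) right/bottom  bias=-1
  edge (10, 10)→(2, 10): d=(-8,0) right/bottom  bias=-1
    (3,0)@(7, 1): e=[-24,0,72] → ·  [on edge]
    (5,0)@(11, 1): e=[0,-24,72] → ·  [on edge]
    (4,1)@(9, 3): e=[0,-8,56] → ·  [on edge]
    (3,2)@(7, 5): e=[0,8,40] → █  [on edge]
    (4,2)@(9, 5): e=[12,-4,40] → ·
    (2,3)@(5, 7): e=[0,24,24] → █  [on edge]
    (4,3)@(9, 7): e=[24,0,24] → ·  [on edge]
    (1,4)@(3, 9): e=[0,40,8] → █  [on edge]
    (4,4)@(9, 9): e=[36,4,8] → █
    (5,4)@(11, 9): e=[48,-8,8] → ·
  covered (7 px):
    · · · · · · · · · · · ·
    · · · · · · · · · · · ·
    · · · █ · · · · · · · ·
    · · █ █ · · · · · · · ·
    · █ █ █ █ · · · · · · ·

Result: [[6,0],[3,1],[4,1],[5,1],[6,1],[3,2],[4,2],[5,2],[6,2],[5,3],[6,3]]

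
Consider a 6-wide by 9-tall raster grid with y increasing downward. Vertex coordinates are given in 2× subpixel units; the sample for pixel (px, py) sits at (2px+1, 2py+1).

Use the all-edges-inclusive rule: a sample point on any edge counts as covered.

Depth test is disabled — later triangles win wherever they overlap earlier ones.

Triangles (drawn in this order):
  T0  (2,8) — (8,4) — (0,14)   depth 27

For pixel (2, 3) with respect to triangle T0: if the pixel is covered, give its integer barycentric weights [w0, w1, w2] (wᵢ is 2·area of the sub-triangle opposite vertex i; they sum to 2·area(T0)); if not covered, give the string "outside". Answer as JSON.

T0:
  2·area = 28
  edge (2, 8)→(8, 4): d=(6,-4) inclusive
  edge (8, 4)→(0, 14): d=(-8,10) inclusive
  edge (0, 14)→(2, 8): d=(2,-6) inclusive
    (1,2)@(3, 5): e=[-14,42,0] → .  [on edge]
    (3,2)@(7, 5): e=[2,2,24] → X
    (4,2)@(9, 5): e=[10,-18,36] → .
    (2,3)@(5, 7): e=[6,6,16] → X
    (3,3)@(7, 7): e=[14,-14,28] → .
    (1,4)@(3, 9): e=[10,10,8] → X
    (2,4)@(5, 9): e=[18,-10,20] → .
    (0,5)@(1, 11): e=[14,14,0] → X  [on edge]
    (1,5)@(3, 11): e=[22,-6,12] → .
    (0,6)@(1, 13): e=[26,-2,4] → .
  covered (4 px):
    . . . . . .
    . . . . . .
    . . . X . .
    . . X . . .
    . X . . . .
    X . . . . .
    . . . . . .
    . . . . . .
    . . . . . .

Final: [6,16,6]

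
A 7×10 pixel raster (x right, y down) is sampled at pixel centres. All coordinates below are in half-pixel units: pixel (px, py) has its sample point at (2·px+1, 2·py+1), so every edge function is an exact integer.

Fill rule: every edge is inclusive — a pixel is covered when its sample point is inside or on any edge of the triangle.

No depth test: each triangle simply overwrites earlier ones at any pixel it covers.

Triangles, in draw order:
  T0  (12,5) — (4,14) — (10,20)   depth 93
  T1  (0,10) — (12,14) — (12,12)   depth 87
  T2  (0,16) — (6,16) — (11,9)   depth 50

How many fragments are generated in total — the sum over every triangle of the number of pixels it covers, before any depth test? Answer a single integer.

T0:
  2·area = 102  (B↔C swapped to make it positive)
  edge (12, 5)→(10, 20): d=(-2,15) inclusive
  edge (10, 20)→(4, 14): d=(-6,-6) inclusive
  edge (4, 14)→(12, 5): d=(8,-9) inclusive
    (5,3)@(11, 7): e=[11,84,7] → #
    (6,3)@(13, 7): e=[-19,96,25] → ·
    (4,4)@(9, 9): e=[37,60,5] → #
    (6,4)@(13, 9): e=[-23,84,41] → ·
    (0,5)@(1, 11): e=[153,0,-51] → ·  [on edge]
    (3,5)@(7, 11): e=[63,36,3] → #
    (6,5)@(13, 11): e=[-27,72,57] → ·
    (1,6)@(3, 13): e=[119,0,-17] → ·  [on edge]
    (2,6)@(5, 13): e=[89,12,1] → #
    (5,6)@(11, 13): e=[-1,48,55] → ·
    (2,7)@(5, 15): e=[85,0,17] → #  [on edge]
    (5,7)@(11, 15): e=[-5,36,71] → ·
    (3,8)@(7, 17): e=[51,0,51] → #  [on edge]
    (4,9)@(9, 19): e=[17,0,85] → #  [on edge]
  covered (15 px):
    · · · · · · ·
    · · · · · · ·
    · · · · · · ·
    · · · · · # ·
    · · · · # # ·
    · · · # # # ·
    · · # # # · ·
    · · # # # · ·
    · · · # # · ·
    · · · · # · ·
T1:
  2·area = 24  (B↔C swapped to make it positive)
  edge (0, 10)→(12, 12): d=(12,2) inclusive
  edge (12, 12)→(12, 14): d=(0,2) inclusive
  edge (12, 14)→(0, 10): d=(-12,-4) inclusive
    (1,5)@(3, 11): e=[6,18,0] → #  [on edge]
    (2,5)@(5, 11): e=[2,14,8] → #
    (3,5)@(7, 11): e=[-2,10,16] → ·
    (1,6)@(3, 13): e=[30,18,-24] → ·
    (2,6)@(5, 13): e=[26,14,-16] → ·
    (4,6)@(9, 13): e=[18,6,0] → #  [on edge]
    (5,6)@(11, 13): e=[14,2,8] → #
    (6,6)@(13, 13): e=[10,-2,16] → ·
    (4,7)@(9, 15): e=[42,6,-24] → ·
    (5,7)@(11, 15): e=[38,2,-16] → ·
  covered (4 px):
    · · · · · · ·
    · · · · · · ·
    · · · · · · ·
    · · · · · · ·
    · · · · · · ·
    · # # · · · ·
    · · · · # # ·
    · · · · · · ·
    · · · · · · ·
    · · · · · · ·
T2:
  2·area = 42  (B↔C swapped to make it positive)
  edge (0, 16)→(11, 9): d=(11,-7) inclusive
  edge (11, 9)→(6, 16): d=(-5,7) inclusive
  edge (6, 16)→(0, 16): d=(-6,0) inclusive
    (5,4)@(11, 9): e=[0,0,42] → #  [on edge]
    (6,4)@(13, 9): e=[14,-14,42] → ·
    (4,5)@(9, 11): e=[8,4,30] → #
    (5,5)@(11, 11): e=[22,-10,30] → ·
    (2,6)@(5, 13): e=[2,22,18] → #
    (3,6)@(7, 13): e=[16,8,18] → #
    (4,6)@(9, 13): e=[30,-6,18] → ·
    (1,7)@(3, 15): e=[10,26,6] → #
    (3,7)@(7, 15): e=[38,-2,6] → ·
    (1,8)@(3, 17): e=[32,16,-6] → ·
    (2,8)@(5, 17): e=[46,2,-6] → ·
  covered (6 px):
    · · · · · · ·
    · · · · · · ·
    · · · · · · ·
    · · · · · · ·
    · · · · · # ·
    · · · · # · ·
    · · # # · · ·
    · # # · · · ·
    · · · · · · ·
    · · · · · · ·

Answer: 25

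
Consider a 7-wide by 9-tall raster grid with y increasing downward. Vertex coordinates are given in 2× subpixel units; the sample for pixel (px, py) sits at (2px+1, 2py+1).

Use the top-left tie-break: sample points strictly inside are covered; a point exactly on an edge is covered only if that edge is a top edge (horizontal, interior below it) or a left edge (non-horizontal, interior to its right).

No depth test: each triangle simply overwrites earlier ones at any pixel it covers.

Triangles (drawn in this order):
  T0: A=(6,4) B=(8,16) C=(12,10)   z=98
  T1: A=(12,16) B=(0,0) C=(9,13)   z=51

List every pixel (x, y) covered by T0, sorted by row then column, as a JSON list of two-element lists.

T0:
  2·area = 60  (B↔C swapped to make it positive)
  edge (6, 4)→(12, 10): d=(6,6) right/bottom  bias=-1
  edge (12, 10)→(8, 16): d=(-4,6) right/bottom  bias=-1
  edge (8, 16)→(6, 4): d=(-2,-12) top-left  bias=+0
    (1,0)@(3, 1): e=[0,90,-30] → ·  [on edge]
    (2,1)@(5, 3): e=[0,70,-10] → ·  [on edge]
    (3,2)@(7, 5): e=[0,50,10] → ·  [on edge]
    (3,3)@(7, 7): e=[12,42,6] → █
    (4,3)@(9, 7): e=[0,30,30] → ·  [on edge]
    (3,4)@(7, 9): e=[24,34,2] → █
    (4,4)@(9, 9): e=[12,22,26] → █
    (5,4)@(11, 9): e=[0,10,50] → ·  [on edge]
    (3,5)@(7, 11): e=[36,26,-2] → ·
    (4,5)@(9, 11): e=[24,14,22] → █
    (5,5)@(11, 11): e=[12,2,46] → █
    (6,5)@(13, 11): e=[0,-10,70] → ·  [on edge]
  covered (6 px):
    · · · · · · ·
    · · · · · · ·
    · · · · · · ·
    · · · █ · · ·
    · · · █ █ · ·
    · · · · █ █ ·
    · · · · █ · ·
    · · · · · · ·
    · · · · · · ·
T1:
  2·area = 12  (B↔C swapped to make it positive)
  edge (12, 16)→(9, 13): d=(-3,-3) top-left  bias=+0
  edge (9, 13)→(0, 0): d=(-9,-13) top-left  bias=+0
  edge (0, 0)→(12, 16): d=(12,16) right/bottom  bias=-1
    (0,2)@(1, 5): e=[0,-32,44] → ·  [on edge]
    (1,3)@(3, 7): e=[0,-24,36] → ·  [on edge]
    (2,3)@(5, 7): e=[6,2,4] → █
    (3,3)@(7, 7): e=[12,28,-28] → ·
    (2,4)@(5, 9): e=[0,-16,28] → ·  [on edge]
    (3,5)@(7, 11): e=[0,-8,20] → ·  [on edge]
    (4,6)@(9, 13): e=[0,0,12] → █  [on edge]
    (5,6)@(11, 13): e=[6,26,-20] → ·
    (4,7)@(9, 15): e=[-6,-18,36] → ·
    (5,7)@(11, 15): e=[0,8,4] → █  [on edge]
    (6,7)@(13, 15): e=[6,34,-28] → ·
    (5,8)@(11, 17): e=[-6,-10,28] → ·
    (6,8)@(13, 17): e=[0,16,-4] → ·  [on edge]
  covered (3 px):
    · · · · · · ·
    · · · · · · ·
    · · · · · · ·
    · · █ · · · ·
    · · · · · · ·
    · · · · · · ·
    · · · · █ · ·
    · · · · · █ ·
    · · · · · · ·

Final: [[3,3],[3,4],[4,4],[4,5],[5,5],[4,6]]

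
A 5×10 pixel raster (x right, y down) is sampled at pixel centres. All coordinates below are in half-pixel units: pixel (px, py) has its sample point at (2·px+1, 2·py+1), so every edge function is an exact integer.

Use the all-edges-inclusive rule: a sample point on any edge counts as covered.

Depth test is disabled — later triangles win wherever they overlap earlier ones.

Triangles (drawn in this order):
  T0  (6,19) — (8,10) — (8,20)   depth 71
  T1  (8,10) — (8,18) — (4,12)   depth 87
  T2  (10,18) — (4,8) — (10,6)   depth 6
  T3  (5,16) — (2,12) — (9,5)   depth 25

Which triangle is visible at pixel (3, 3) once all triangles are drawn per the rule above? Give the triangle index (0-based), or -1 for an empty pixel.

T0:
  2·area = 20
  edge (6, 19)→(8, 10): d=(2,-9) inclusive
  edge (8, 10)→(8, 20): d=(0,10) inclusive
  edge (8, 20)→(6, 19): d=(-2,-1) inclusive
    (3,7)@(7, 15): e=[1,10,9] → X
    (4,7)@(9, 15): e=[19,-10,11] → .
    (3,8)@(7, 17): e=[5,10,5] → X
    (4,8)@(9, 17): e=[23,-10,7] → .
    (3,9)@(7, 19): e=[9,10,1] → X
    (4,9)@(9, 19): e=[27,-10,3] → .
  covered (3 px):
    . . . . .
    . . . . .
    . . . . .
    . . . . .
    . . . . .
    . . . . .
    . . . . .
    . . . X .
    . . . X .
    . . . X .
T1:
  2·area = 32
  edge (8, 10)→(8, 18): d=(0,8) inclusive
  edge (8, 18)→(4, 12): d=(-4,-6) inclusive
  edge (4, 12)→(8, 10): d=(4,-2) inclusive
    (3,5)@(7, 11): e=[8,22,2] → X
    (4,5)@(9, 11): e=[-8,34,6] → .
    (2,6)@(5, 13): e=[24,2,6] → X
    (4,6)@(9, 13): e=[-8,26,14] → .
    (2,7)@(5, 15): e=[24,-6,14] → .
    (3,7)@(7, 15): e=[8,6,18] → X
    (4,7)@(9, 15): e=[-8,18,22] → .
    (3,8)@(7, 17): e=[8,-2,26] → .
  covered (4 px):
    . . . . .
    . . . . .
    . . . . .
    . . . . .
    . . . . .
    . . . X .
    . . X X .
    . . . X .
    . . . . .
    . . . . .
T2:
  2·area = 72
  edge (10, 18)→(4, 8): d=(-6,-10) inclusive
  edge (4, 8)→(10, 6): d=(6,-2) inclusive
  edge (10, 6)→(10, 18): d=(0,12) inclusive
    (0,1)@(1, 3): e=[0,-36,108] → .  [on edge]
    (3,3)@(7, 7): e=[36,0,36] → X  [on edge]
    (4,3)@(9, 7): e=[56,4,12] → X
    (0,4)@(1, 9): e=[-36,0,108] → .  [on edge]
    (2,4)@(5, 9): e=[4,8,60] → X
    (2,5)@(5, 11): e=[-8,20,60] → .
    (3,5)@(7, 11): e=[12,24,36] → X
    (3,6)@(7, 13): e=[0,36,36] → X  [on edge]
    (3,7)@(7, 15): e=[-12,48,36] → .
    (4,7)@(9, 15): e=[8,52,12] → X
    (4,8)@(9, 17): e=[-4,64,12] → .
  covered (10 px):
    . . . . .
    . . . . .
    . . . . .
    . . . X X
    . . X X X
    . . . X X
    . . . X X
    . . . . X
    . . . . .
    . . . . .
T3:
  2·area = 49
  edge (5, 16)→(2, 12): d=(-3,-4) inclusive
  edge (2, 12)→(9, 5): d=(7,-7) inclusive
  edge (9, 5)→(5, 16): d=(-4,11) inclusive
    (4,2)@(9, 5): e=[49,0,0] → X  [on edge]
    (3,3)@(7, 7): e=[35,0,14] → X  [on edge]
    (4,3)@(9, 7): e=[43,14,-8] → .
    (2,4)@(5, 9): e=[21,0,28] → X  [on edge]
    (4,4)@(9, 9): e=[37,28,-16] → .
    (1,5)@(3, 11): e=[7,0,42] → X  [on edge]
    (3,5)@(7, 11): e=[23,28,-2] → .
    (0,6)@(1, 13): e=[-7,0,56] → .  [on edge]
    (1,6)@(3, 13): e=[1,14,34] → X
    (3,6)@(7, 13): e=[17,42,-10] → .
    (1,7)@(3, 15): e=[-5,28,26] → .
    (2,7)@(5, 15): e=[3,42,4] → X
  covered (9 px):
    . . . . .
    . . . . .
    . . . . X
    . . . X .
    . . X X .
    . X X . .
    . X X . .
    . . X . .
    . . . . .
    . . . . .

Z-buffer (winner per pixel, '.' = empty):
  . . . . .
  . . . . .
  . . . . 3
  . . . 3 2
  . . 3 3 2
  . 3 3 2 2
  . 3 3 2 2
  . . 3 1 2
  . . . 0 .
  . . . 0 .

Answer: 3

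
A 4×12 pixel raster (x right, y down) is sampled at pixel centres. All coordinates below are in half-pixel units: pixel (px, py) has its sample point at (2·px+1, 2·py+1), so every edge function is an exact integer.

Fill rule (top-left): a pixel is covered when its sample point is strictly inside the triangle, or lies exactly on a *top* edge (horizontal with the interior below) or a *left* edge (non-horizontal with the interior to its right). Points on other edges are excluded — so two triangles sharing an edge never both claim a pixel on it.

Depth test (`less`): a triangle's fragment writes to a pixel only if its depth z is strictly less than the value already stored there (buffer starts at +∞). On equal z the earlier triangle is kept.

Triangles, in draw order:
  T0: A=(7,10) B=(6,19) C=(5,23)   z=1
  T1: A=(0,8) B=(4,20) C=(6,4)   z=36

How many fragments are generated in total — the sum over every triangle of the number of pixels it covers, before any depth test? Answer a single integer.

T0:
  2·area = 5
  edge (7, 10)→(6, 19): d=(-1,9) right/bottom  bias=-1
  edge (6, 19)→(5, 23): d=(-1,4) right/bottom  bias=-1
  edge (5, 23)→(7, 10): d=(2,-13) top-left  bias=+0
    (3,7)@(7, 15): e=[-5,0,10] → ·  [on edge]
    (2,11)@(5, 23): e=[5,0,0] → ·  [on edge]
  covered (0 px):
    · · · ·
    · · · ·
    · · · ·
    · · · ·
    · · · ·
    · · · ·
    · · · ·
    · · · ·
    · · · ·
    · · · ·
    · · · ·
    · · · ·
T1:
  2·area = 88  (B↔C swapped to make it positive)
  edge (0, 8)→(6, 4): d=(6,-4) top-left  bias=+0
  edge (6, 4)→(4, 20): d=(-2,16) right/bottom  bias=-1
  edge (4, 20)→(0, 8): d=(-4,-12) top-left  bias=+0
    (2,2)@(5, 5): e=[2,14,72] → #
    (3,2)@(7, 5): e=[10,-18,96] → ·
    (1,3)@(3, 7): e=[6,42,40] → #
    (3,3)@(7, 7): e=[22,-22,88] → ·
    (0,4)@(1, 9): e=[10,70,8] → #
    (3,4)@(7, 9): e=[34,-26,80] → ·
    (0,5)@(1, 11): e=[22,66,0] → #  [on edge]
    (3,5)@(7, 11): e=[46,-30,72] → ·
    (0,6)@(1, 13): e=[34,62,-8] → ·
    (1,6)@(3, 13): e=[42,30,16] → #
    (2,6)@(5, 13): e=[50,-2,40] → ·
    (1,7)@(3, 15): e=[54,26,8] → #
    (1,8)@(3, 17): e=[66,22,0] → #  [on edge]
    (2,11)@(5, 23): e=[110,-22,0] → ·  [on edge]
  covered (12 px):
    · · · ·
    · · · ·
    · · # ·
    · # # ·
    # # # ·
    # # # ·
    · # · ·
    · # · ·
    · # · ·
    · · · ·
    · · · ·
    · · · ·

Answer: 12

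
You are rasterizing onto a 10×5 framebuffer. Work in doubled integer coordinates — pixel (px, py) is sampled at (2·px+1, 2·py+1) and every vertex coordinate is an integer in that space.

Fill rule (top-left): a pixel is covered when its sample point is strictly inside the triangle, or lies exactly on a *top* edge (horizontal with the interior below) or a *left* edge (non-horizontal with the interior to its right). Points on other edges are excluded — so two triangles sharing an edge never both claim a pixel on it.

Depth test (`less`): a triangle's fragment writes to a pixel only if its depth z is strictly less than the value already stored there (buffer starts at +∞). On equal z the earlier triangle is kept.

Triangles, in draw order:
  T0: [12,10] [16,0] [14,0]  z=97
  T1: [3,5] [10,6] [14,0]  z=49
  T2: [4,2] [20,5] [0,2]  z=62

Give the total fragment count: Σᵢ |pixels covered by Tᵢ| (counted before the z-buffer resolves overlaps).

T0:
  2·area = 20  (B↔C swapped to make it positive)
  edge (12, 10)→(14, 0): d=(2,-10) top-left  bias=+0
  edge (14, 0)→(16, 0): d=(2,0) top-left  bias=+0
  edge (16, 0)→(12, 10): d=(-4,10) right/bottom  bias=-1
    (7,0)@(15, 1): e=[12,2,6] → █
    (8,0)@(17, 1): e=[32,2,-14] → ·
    (7,1)@(15, 3): e=[16,6,-2] → ·
    (6,2)@(13, 5): e=[0,10,10] → █  [on edge]
    (7,2)@(15, 5): e=[20,10,-10] → ·
    (6,3)@(13, 7): e=[4,14,2] → █
    (7,3)@(15, 7): e=[24,14,-18] → ·
    (6,4)@(13, 9): e=[8,18,-6] → ·
  covered (3 px):
    · · · · · · · █ · ·
    · · · · · · · · · ·
    · · · · · · █ · · ·
    · · · · · · █ · · ·
    · · · · · · · · · ·
T1:
  2·area = 46  (B↔C swapped to make it positive)
  edge (3, 5)→(14, 0): d=(11,-5) top-left  bias=+0
  edge (14, 0)→(10, 6): d=(-4,6) right/bottom  bias=-1
  edge (10, 6)→(3, 5): d=(-7,-1) top-left  bias=+0
    (6,0)@(13, 1): e=[6,2,38] → █
    (7,0)@(15, 1): e=[16,-10,40] → ·
    (4,1)@(9, 3): e=[8,18,20] → █
    (5,1)@(11, 3): e=[18,6,22] → █
    (6,1)@(13, 3): e=[28,-6,24] → ·
    (1,2)@(3, 5): e=[0,46,0] → █  [on edge]
    (2,2)@(5, 5): e=[10,34,2] → █
    (3,2)@(7, 5): e=[20,22,4] → █
    (5,2)@(11, 5): e=[40,-2,8] → ·
    (1,3)@(3, 7): e=[22,38,-14] → ·
    (2,3)@(5, 7): e=[32,26,-12] → ·
    (3,3)@(7, 7): e=[42,14,-10] → ·
    (8,3)@(17, 7): e=[92,-46,0] → ·  [on edge]
  covered (7 px):
    · · · · · · █ · · ·
    · · · · █ █ · · · ·
    · █ █ █ █ · · · · ·
    · · · · · · · · · ·
    · · · · · · · · · ·
T2:
  2·area = 12
  edge (4, 2)→(20, 5): d=(16,3) right/bottom  bias=-1
  edge (20, 5)→(0, 2): d=(-20,-3) top-left  bias=+0
  edge (0, 2)→(4, 2): d=(4,0) top-left  bias=+0
    (3,1)@(7, 3): e=[7,1,4] → █
    (4,1)@(9, 3): e=[1,7,4] → █
    (5,1)@(11, 3): e=[-5,13,4] → ·
    (3,2)@(7, 5): e=[39,-39,12] → ·
    (4,2)@(9, 5): e=[33,-33,12] → ·
  covered (2 px):
    · · · · · · · · · ·
    · · · █ █ · · · · ·
    · · · · · · · · · ·
    · · · · · · · · · ·
    · · · · · · · · · ·

Result: 12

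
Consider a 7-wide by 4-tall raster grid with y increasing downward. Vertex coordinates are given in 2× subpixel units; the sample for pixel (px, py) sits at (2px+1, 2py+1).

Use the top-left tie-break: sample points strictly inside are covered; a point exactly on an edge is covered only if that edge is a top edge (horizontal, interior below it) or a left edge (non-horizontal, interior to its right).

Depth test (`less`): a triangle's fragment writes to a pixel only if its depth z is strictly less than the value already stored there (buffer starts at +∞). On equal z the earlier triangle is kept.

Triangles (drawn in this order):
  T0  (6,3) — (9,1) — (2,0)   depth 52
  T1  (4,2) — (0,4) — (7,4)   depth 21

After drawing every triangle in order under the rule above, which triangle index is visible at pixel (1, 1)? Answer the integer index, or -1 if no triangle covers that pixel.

T0:
  2·area = 17  (B↔C swapped to make it positive)
  edge (6, 3)→(2, 0): d=(-4,-3) top-left  bias=+0
  edge (2, 0)→(9, 1): d=(7,1) right/bottom  bias=-1
  edge (9, 1)→(6, 3): d=(-3,2) right/bottom  bias=-1
    (2,0)@(5, 1): e=[5,4,8] → X
    (3,0)@(7, 1): e=[11,2,4] → X
    (4,0)@(9, 1): e=[17,0,0] → .  [on edge]
    (2,1)@(5, 3): e=[-3,18,2] → .
    (3,1)@(7, 3): e=[3,16,-2] → .
    (1,2)@(3, 5): e=[-17,34,0] → .  [on edge]
  covered (2 px):
    . . X X . . .
    . . . . . . .
    . . . . . . .
    . . . . . . .
T1:
  2·area = 14  (B↔C swapped to make it positive)
  edge (4, 2)→(7, 4): d=(3,2) right/bottom  bias=-1
  edge (7, 4)→(0, 4): d=(-7,0) right/bottom  bias=-1
  edge (0, 4)→(4, 2): d=(4,-2) top-left  bias=+0
    (1,1)@(3, 3): e=[5,7,2] → X
    (2,1)@(5, 3): e=[1,7,6] → X
    (3,1)@(7, 3): e=[-3,7,10] → .
    (1,2)@(3, 5): e=[11,-7,10] → .
    (2,2)@(5, 5): e=[7,-7,14] → .
  covered (2 px):
    . . . . . . .
    . X X . . . .
    . . . . . . .
    . . . . . . .

Z-buffer (winner per pixel, '.' = empty):
  . . 0 0 . . .
  . 1 1 . . . .
  . . . . . . .
  . . . . . . .

Result: 1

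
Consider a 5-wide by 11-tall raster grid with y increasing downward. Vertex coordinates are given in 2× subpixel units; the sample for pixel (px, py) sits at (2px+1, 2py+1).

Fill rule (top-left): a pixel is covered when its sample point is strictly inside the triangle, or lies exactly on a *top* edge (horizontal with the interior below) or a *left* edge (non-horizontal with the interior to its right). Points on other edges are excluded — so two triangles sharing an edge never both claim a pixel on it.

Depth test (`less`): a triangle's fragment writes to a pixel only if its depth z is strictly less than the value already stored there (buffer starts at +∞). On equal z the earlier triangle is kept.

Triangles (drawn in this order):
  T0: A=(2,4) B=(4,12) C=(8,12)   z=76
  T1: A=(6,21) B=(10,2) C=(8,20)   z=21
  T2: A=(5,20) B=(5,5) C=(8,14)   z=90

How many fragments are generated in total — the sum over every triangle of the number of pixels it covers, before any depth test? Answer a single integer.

T0:
  2·area = 32  (B↔C swapped to make it positive)
  edge (2, 4)→(8, 12): d=(6,8) right/bottom  bias=-1
  edge (8, 12)→(4, 12): d=(-4,0) right/bottom  bias=-1
  edge (4, 12)→(2, 4): d=(-2,-8) top-left  bias=+0
    (1,3)@(3, 7): e=[10,20,2] → X
    (2,3)@(5, 7): e=[-6,20,18] → .
    (1,4)@(3, 9): e=[22,12,-2] → .
    (2,4)@(5, 9): e=[6,12,14] → X
    (3,4)@(7, 9): e=[-10,12,30] → .
    (2,5)@(5, 11): e=[18,4,10] → X
    (3,5)@(7, 11): e=[2,4,26] → X
    (4,5)@(9, 11): e=[-14,4,42] → .
    (2,6)@(5, 13): e=[30,-4,6] → .
    (3,6)@(7, 13): e=[14,-4,22] → .
  covered (4 px):
    . . . . .
    . . . . .
    . . . . .
    . X . . .
    . . X . .
    . . X X .
    . . . . .
    . . . . .
    . . . . .
    . . . . .
    . . . . .
T1:
  2·area = 34
  edge (6, 21)→(10, 2): d=(4,-19) top-left  bias=+0
  edge (10, 2)→(8, 20): d=(-2,18) right/bottom  bias=-1
  edge (8, 20)→(6, 21): d=(-2,1) right/bottom  bias=-1
    (4,3)@(9, 7): e=[1,8,25] → X
    (4,4)@(9, 9): e=[9,4,21] → X
    (4,5)@(9, 11): e=[17,0,17] → .  [on edge]
    (3,8)@(7, 17): e=[3,24,7] → X
    (4,8)@(9, 17): e=[41,-12,5] → .
    (3,9)@(7, 19): e=[11,20,3] → X
    (4,9)@(9, 19): e=[49,-16,1] → .
    (3,10)@(7, 21): e=[19,16,-1] → .
  covered (4 px):
    . . . . .
    . . . . .
    . . . . .
    . . . . X
    . . . . X
    . . . . .
    . . . . .
    . . . . .
    . . . X .
    . . . X .
    . . . . .
T2:
  2·area = 45
  edge (5, 20)→(5, 5): d=(0,-15) top-left  bias=+0
  edge (5, 5)→(8, 14): d=(3,9) right/bottom  bias=-1
  edge (8, 14)→(5, 20): d=(-3,6) right/bottom  bias=-1
    (2,0)@(5, 1): e=[0,-12,57] → .  [on edge]
    (2,1)@(5, 3): e=[0,-6,51] → .  [on edge]
    (2,2)@(5, 5): e=[0,0,45] → .  [on edge]
    (2,3)@(5, 7): e=[0,6,39] → X  [on edge]
    (3,3)@(7, 7): e=[30,-12,27] → .
    (2,4)@(5, 9): e=[0,12,33] → X  [on edge]
    (3,4)@(7, 9): e=[30,-6,21] → .
    (2,5)@(5, 11): e=[0,18,27] → X  [on edge]
    (3,5)@(7, 11): e=[30,0,15] → .  [on edge]
    (2,6)@(5, 13): e=[0,24,21] → X  [on edge]
    (3,6)@(7, 13): e=[30,6,9] → X
    (4,6)@(9, 13): e=[60,-12,-3] → .
    (2,7)@(5, 15): e=[0,30,15] → X  [on edge]
    (2,8)@(5, 17): e=[0,36,9] → X  [on edge]
    (4,8)@(9, 17): e=[60,0,-15] → .  [on edge]
    (2,9)@(5, 19): e=[0,42,3] → X  [on edge]
    (2,10)@(5, 21): e=[0,48,-3] → .  [on edge]
  covered (9 px):
    . . . . .
    . . . . .
    . . . . .
    . . X . .
    . . X . .
    . . X . .
    . . X X .
    . . X X .
    . . X . .
    . . X . .
    . . . . .

Result: 17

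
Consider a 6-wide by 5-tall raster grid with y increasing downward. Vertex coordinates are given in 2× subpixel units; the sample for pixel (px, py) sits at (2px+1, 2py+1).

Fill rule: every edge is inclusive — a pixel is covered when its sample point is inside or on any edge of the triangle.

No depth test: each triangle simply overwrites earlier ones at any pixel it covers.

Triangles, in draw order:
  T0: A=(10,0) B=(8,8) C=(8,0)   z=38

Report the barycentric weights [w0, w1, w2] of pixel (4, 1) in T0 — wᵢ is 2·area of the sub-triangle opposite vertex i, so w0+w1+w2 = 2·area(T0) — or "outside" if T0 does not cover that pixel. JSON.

T0:
  2·area = 16
  edge (10, 0)→(8, 8): d=(-2,8) inclusive
  edge (8, 8)→(8, 0): d=(0,-8) inclusive
  edge (8, 0)→(10, 0): d=(2,0) inclusive
    (4,0)@(9, 1): e=[6,8,2] → X
    (5,0)@(11, 1): e=[-10,24,2] → .
    (4,1)@(9, 3): e=[2,8,6] → X
    (5,1)@(11, 3): e=[-14,24,6] → .
    (4,2)@(9, 5): e=[-2,8,10] → .
  covered (2 px):
    . . . . X .
    . . . . X .
    . . . . . .
    . . . . . .
    . . . . . .

Final: [8,6,2]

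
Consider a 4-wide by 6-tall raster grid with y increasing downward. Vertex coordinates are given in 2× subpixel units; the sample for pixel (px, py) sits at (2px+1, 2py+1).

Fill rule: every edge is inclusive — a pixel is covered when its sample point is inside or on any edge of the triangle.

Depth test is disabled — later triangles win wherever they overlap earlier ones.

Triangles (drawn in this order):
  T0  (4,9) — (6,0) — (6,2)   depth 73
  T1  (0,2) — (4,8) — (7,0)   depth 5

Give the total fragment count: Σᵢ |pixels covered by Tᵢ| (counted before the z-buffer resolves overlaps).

T0:
  2·area = 4
  edge (4, 9)→(6, 0): d=(2,-9) inclusive
  edge (6, 0)→(6, 2): d=(0,2) inclusive
  edge (6, 2)→(4, 9): d=(-2,7) inclusive
    (2,2)@(5, 5): e=[1,2,1] → #
    (3,2)@(7, 5): e=[19,-2,-13] → ·
    (2,3)@(5, 7): e=[5,2,-3] → ·
  covered (1 px):
    · · · ·
    · · · ·
    · · # ·
    · · · ·
    · · · ·
    · · · ·
T1:
  2·area = 50  (B↔C swapped to make it positive)
  edge (0, 2)→(7, 0): d=(7,-2) inclusive
  edge (7, 0)→(4, 8): d=(-3,8) inclusive
  edge (4, 8)→(0, 2): d=(-4,-6) inclusive
    (2,0)@(5, 1): e=[3,13,34] → #
    (3,0)@(7, 1): e=[7,-3,46] → ·
    (0,1)@(1, 3): e=[9,39,2] → #
    (1,1)@(3, 3): e=[13,23,14] → #
    (3,1)@(7, 3): e=[21,-9,38] → ·
    (0,2)@(1, 5): e=[23,33,-6] → ·
    (1,2)@(3, 5): e=[27,17,6] → #
    (3,2)@(7, 5): e=[35,-15,30] → ·
    (1,3)@(3, 7): e=[41,11,-2] → ·
    (2,3)@(5, 7): e=[45,-5,10] → ·
  covered (6 px):
    · · # ·
    # # # ·
    · # # ·
    · · · ·
    · · · ·
    · · · ·

Result: 7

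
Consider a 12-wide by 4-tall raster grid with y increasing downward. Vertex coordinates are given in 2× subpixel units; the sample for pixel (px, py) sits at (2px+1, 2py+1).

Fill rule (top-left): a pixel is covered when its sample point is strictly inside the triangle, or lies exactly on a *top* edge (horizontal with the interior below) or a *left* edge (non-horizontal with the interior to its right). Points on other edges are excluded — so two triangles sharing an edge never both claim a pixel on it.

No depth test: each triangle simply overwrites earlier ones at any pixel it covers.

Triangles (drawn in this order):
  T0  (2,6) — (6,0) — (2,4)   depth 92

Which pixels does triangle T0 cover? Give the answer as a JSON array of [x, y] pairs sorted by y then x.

T0:
  2·area = 8  (B↔C swapped to make it positive)
  edge (2, 6)→(2, 4): d=(0,-2) top-left  bias=+0
  edge (2, 4)→(6, 0): d=(4,-4) top-left  bias=+0
  edge (6, 0)→(2, 6): d=(-4,6) right/bottom  bias=-1
    (2,0)@(5, 1): e=[6,0,2] → █  [on edge]
    (3,0)@(7, 1): e=[10,8,-10] → ·
    (1,1)@(3, 3): e=[2,0,6] → █  [on edge]
    (2,1)@(5, 3): e=[6,8,-6] → ·
    (0,2)@(1, 5): e=[-2,0,10] → ·  [on edge]
    (1,2)@(3, 5): e=[2,8,-2] → ·
  covered (2 px):
    · · █ · · · · · · · · ·
    · █ · · · · · · · · · ·
    · · · · · · · · · · · ·
    · · · · · · · · · · · ·

Result: [[2,0],[1,1]]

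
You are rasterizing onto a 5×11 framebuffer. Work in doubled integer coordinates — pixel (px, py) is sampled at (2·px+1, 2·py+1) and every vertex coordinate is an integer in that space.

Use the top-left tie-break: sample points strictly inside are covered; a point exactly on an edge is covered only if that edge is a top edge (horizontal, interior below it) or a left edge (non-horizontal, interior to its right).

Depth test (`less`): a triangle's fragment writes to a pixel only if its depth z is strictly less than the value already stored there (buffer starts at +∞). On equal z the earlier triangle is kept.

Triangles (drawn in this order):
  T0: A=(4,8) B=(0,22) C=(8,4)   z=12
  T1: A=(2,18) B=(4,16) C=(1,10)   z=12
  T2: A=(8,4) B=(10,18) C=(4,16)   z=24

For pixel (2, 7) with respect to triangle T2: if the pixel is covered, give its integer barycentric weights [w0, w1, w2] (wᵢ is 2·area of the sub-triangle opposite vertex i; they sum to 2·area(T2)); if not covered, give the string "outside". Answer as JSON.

T0:
  2·area = 40  (B↔C swapped to make it positive)
  edge (4, 8)→(8, 4): d=(4,-4) top-left  bias=+0
  edge (8, 4)→(0, 22): d=(-8,18) right/bottom  bias=-1
  edge (0, 22)→(4, 8): d=(4,-14) top-left  bias=+0
    (4,1)@(9, 3): e=[0,-10,50] → .  [on edge]
    (3,2)@(7, 5): e=[0,10,30] → X  [on edge]
    (4,2)@(9, 5): e=[8,-26,58] → .
    (2,3)@(5, 7): e=[0,30,10] → X  [on edge]
    (3,3)@(7, 7): e=[8,-6,38] → .
    (1,4)@(3, 9): e=[0,50,-10] → .  [on edge]
    (2,4)@(5, 9): e=[8,14,18] → X
    (3,4)@(7, 9): e=[16,-22,46] → .
    (0,5)@(1, 11): e=[0,70,-30] → .  [on edge]
    (2,5)@(5, 11): e=[16,-2,26] → .
    (1,6)@(3, 13): e=[16,18,6] → X
    (2,6)@(5, 13): e=[24,-18,34] → .
  covered (6 px):
    . . . . .
    . . . . .
    . . . X .
    . . X . .
    . . X . .
    . . . . .
    . X . . .
    . X . . .
    . . . . .
    X . . . .
    . . . . .
T1:
  2·area = 18  (B↔C swapped to make it positive)
  edge (2, 18)→(1, 10): d=(-1,-8) top-left  bias=+0
  edge (1, 10)→(4, 16): d=(3,6) right/bottom  bias=-1
  edge (4, 16)→(2, 18): d=(-2,2) right/bottom  bias=-1
    (4,5)@(9, 11): e=[63,-45,0] → .  [on edge]
    (3,6)@(7, 13): e=[45,-27,0] → .  [on edge]
    (1,7)@(3, 15): e=[11,3,4] → X
    (2,7)@(5, 15): e=[27,-9,0] → .  [on edge]
    (1,8)@(3, 17): e=[9,9,0] → .  [on edge]
    (0,9)@(1, 19): e=[-9,27,0] → .  [on edge]
  covered (1 px):
    . . . . .
    . . . . .
    . . . . .
    . . . . .
    . . . . .
    . . . . .
    . . . . .
    . X . . .
    . . . . .
    . . . . .
    . . . . .
T2:
  2·area = 80
  edge (8, 4)→(10, 18): d=(2,14) right/bottom  bias=-1
  edge (10, 18)→(4, 16): d=(-6,-2) top-left  bias=+0
  edge (4, 16)→(8, 4): d=(4,-12) top-left  bias=+0
    (4,0)@(9, 1): e=[-20,100,0] → .  [on edge]
    (3,3)@(7, 7): e=[20,60,0] → X  [on edge]
    (4,3)@(9, 7): e=[-8,64,24] → .
    (3,4)@(7, 9): e=[24,48,8] → X
    (4,4)@(9, 9): e=[-4,52,32] → .
    (3,5)@(7, 11): e=[28,36,16] → X
    (4,5)@(9, 11): e=[0,40,40] → .  [on edge]
    (2,6)@(5, 13): e=[60,20,0] → X  [on edge]
    (4,6)@(9, 13): e=[4,28,48] → X
    (0,7)@(1, 15): e=[120,0,-40] → .  [on edge]
    (2,7)@(5, 15): e=[64,8,8] → X
    (2,8)@(5, 17): e=[68,-4,16] → .
    (3,8)@(7, 17): e=[40,0,40] → X  [on edge]
    (1,9)@(3, 19): e=[100,-20,0] → .  [on edge]
  covered (11 px):
    . . . . .
    . . . . .
    . . . . .
    . . . X .
    . . . X .
    . . . X .
    . . X X X
    . . X X X
    . . . X X
    . . . . .
    . . . . .

Answer: [8,8,64]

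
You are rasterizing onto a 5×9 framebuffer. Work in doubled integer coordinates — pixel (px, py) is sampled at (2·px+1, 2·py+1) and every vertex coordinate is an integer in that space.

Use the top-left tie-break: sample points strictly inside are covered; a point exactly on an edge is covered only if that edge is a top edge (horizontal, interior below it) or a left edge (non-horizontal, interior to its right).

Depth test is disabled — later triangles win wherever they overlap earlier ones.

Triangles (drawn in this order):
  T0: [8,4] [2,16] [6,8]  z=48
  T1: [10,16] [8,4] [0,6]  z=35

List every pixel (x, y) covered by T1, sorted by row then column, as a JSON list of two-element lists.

T0:
  degenerate (2·area = 0) — covers nothing
T1:
  2·area = 100  (B↔C swapped to make it positive)
  edge (10, 16)→(0, 6): d=(-10,-10) top-left  bias=+0
  edge (0, 6)→(8, 4): d=(8,-2) top-left  bias=+0
  edge (8, 4)→(10, 16): d=(2,12) right/bottom  bias=-1
    (2,2)@(5, 5): e=[60,2,38] → █
    (3,2)@(7, 5): e=[80,6,14] → █
    (4,2)@(9, 5): e=[100,10,-10] → ·
    (0,3)@(1, 7): e=[0,10,90] → █  [on edge]
    (1,3)@(3, 7): e=[20,14,66] → █
    (4,3)@(9, 7): e=[80,26,-6] → ·
    (0,4)@(1, 9): e=[-20,26,94] → ·
    (1,4)@(3, 9): e=[0,30,70] → █  [on edge]
    (4,4)@(9, 9): e=[60,42,-2] → ·
    (1,5)@(3, 11): e=[-20,46,74] → ·
    (2,5)@(5, 11): e=[0,50,50] → █  [on edge]
    (4,5)@(9, 11): e=[40,58,2] → █
    (3,6)@(7, 13): e=[0,70,30] → █  [on edge]
    (4,7)@(9, 15): e=[0,90,10] → █  [on edge]
  covered (15 px):
    · · · · ·
    · · · · ·
    · · █ █ ·
    █ █ █ █ ·
    · █ █ █ ·
    · · █ █ █
    · · · █ █
    · · · · █
    · · · · ·

Final: [[2,2],[3,2],[0,3],[1,3],[2,3],[3,3],[1,4],[2,4],[3,4],[2,5],[3,5],[4,5],[3,6],[4,6],[4,7]]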